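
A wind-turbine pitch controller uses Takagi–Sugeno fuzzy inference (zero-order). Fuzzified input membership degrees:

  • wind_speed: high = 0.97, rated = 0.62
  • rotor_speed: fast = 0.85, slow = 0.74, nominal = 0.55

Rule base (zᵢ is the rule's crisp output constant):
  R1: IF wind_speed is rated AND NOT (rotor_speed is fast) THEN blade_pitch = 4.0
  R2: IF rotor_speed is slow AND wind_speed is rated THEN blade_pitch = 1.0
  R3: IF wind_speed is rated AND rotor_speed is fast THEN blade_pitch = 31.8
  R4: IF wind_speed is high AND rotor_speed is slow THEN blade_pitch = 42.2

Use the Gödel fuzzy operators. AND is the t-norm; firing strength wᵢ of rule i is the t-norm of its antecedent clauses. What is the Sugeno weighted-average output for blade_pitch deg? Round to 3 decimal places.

24.490

R1 (z=4.0): rated=0.62, ¬fast=1−0.85=0.15; AND[min(a, b)] → w = 0.15
R2 (z=1.0): slow=0.74, rated=0.62; AND[min(a, b)] → w = 0.62
R3 (z=31.8): rated=0.62, fast=0.85; AND[min(a, b)] → w = 0.62
R4 (z=42.2): high=0.97, slow=0.74; AND[min(a, b)] → w = 0.74
Weighted average = (0.15·4.0 + 0.62·1.0 + 0.62·31.8 + 0.74·42.2) / (0.15 + 0.62 + 0.62 + 0.74)
  = 52.1640 / 2.1300 = 24.490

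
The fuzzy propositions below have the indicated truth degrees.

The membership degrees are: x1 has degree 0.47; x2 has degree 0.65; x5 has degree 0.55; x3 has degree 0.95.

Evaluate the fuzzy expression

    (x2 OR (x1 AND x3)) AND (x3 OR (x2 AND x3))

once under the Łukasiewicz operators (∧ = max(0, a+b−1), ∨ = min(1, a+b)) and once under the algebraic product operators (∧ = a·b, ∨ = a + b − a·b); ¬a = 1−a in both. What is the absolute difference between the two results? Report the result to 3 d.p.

Under Łukasiewicz:
  x1 AND x3 = max(0, a+b−1) on (0.47, 0.95) = 0.42
  x2 OR (x1 AND x3) = min(1, a+b) on (0.65, 0.42) = 1.00
  x2 AND x3 = max(0, a+b−1) on (0.65, 0.95) = 0.60
  x3 OR (x2 AND x3) = min(1, a+b) on (0.95, 0.60) = 1.00
  (x2 OR (x1 AND x3)) AND (x3 OR (x2 AND x3)) = max(0, a+b−1) on (1.00, 1.00) = 1.00
  → value = 1.0000
Under algebraic product:
  x1 AND x3 = a·b on (0.4700, 0.9500) = 0.4465
  x2 OR (x1 AND x3) = a + b − a·b on (0.6500, 0.4465) = 0.8063
  x2 AND x3 = a·b on (0.6500, 0.9500) = 0.6175
  x3 OR (x2 AND x3) = a + b − a·b on (0.9500, 0.6175) = 0.9809
  (x2 OR (x1 AND x3)) AND (x3 OR (x2 AND x3)) = a·b on (0.8063, 0.9809) = 0.7909
  → value = 0.7909
|1.0000 − 0.7909| = 0.209

0.209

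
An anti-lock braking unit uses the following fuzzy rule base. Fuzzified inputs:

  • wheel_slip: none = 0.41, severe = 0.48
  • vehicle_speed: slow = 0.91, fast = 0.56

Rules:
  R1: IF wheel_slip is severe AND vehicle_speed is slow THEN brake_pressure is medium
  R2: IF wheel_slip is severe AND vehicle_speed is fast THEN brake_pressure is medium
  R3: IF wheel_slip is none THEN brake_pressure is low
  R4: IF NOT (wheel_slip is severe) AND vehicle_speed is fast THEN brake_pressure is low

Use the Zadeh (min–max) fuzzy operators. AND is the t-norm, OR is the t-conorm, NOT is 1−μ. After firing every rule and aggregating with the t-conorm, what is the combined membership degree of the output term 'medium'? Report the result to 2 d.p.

0.48

R1: severe=0.48, slow=0.91; AND[min(a, b)] → w = 0.48
R2: severe=0.48, fast=0.56; AND[min(a, b)] → w = 0.48
R3: none=0.41 → w = 0.41
R4: ¬severe=1−0.48=0.52, fast=0.56; AND[min(a, b)] → w = 0.52
Rules with consequent 'medium': {R1, R2} → strengths 0.48, 0.48
Aggregate via t-conorm [max(a, b)]: 0.48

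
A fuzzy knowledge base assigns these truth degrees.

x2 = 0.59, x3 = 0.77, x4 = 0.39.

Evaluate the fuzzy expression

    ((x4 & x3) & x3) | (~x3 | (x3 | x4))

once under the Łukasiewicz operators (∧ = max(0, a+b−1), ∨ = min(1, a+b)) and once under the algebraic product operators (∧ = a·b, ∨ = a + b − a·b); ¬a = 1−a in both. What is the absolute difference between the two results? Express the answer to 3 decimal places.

0.083

Under Łukasiewicz:
  x4 & x3 = max(0, a+b−1) on (0.39, 0.77) = 0.16
  (x4 & x3) & x3 = max(0, a+b−1) on (0.16, 0.77) = 0.00
  ~x3 = 1 − 0.77 = 0.23
  x3 | x4 = min(1, a+b) on (0.77, 0.39) = 1.00
  ~x3 | (x3 | x4) = min(1, a+b) on (0.23, 1.00) = 1.00
  ((x4 & x3) & x3) | (~x3 | (x3 | x4)) = min(1, a+b) on (0.00, 1.00) = 1.00
  → value = 1.0000
Under algebraic product:
  x4 & x3 = a·b on (0.3900, 0.7700) = 0.3003
  (x4 & x3) & x3 = a·b on (0.3003, 0.7700) = 0.2312
  ~x3 = 1 − 0.7700 = 0.2300
  x3 | x4 = a + b − a·b on (0.7700, 0.3900) = 0.8597
  ~x3 | (x3 | x4) = a + b − a·b on (0.2300, 0.8597) = 0.8920
  ((x4 & x3) & x3) | (~x3 | (x3 | x4)) = a + b − a·b on (0.2312, 0.8920) = 0.9169
  → value = 0.9169
|1.0000 − 0.9169| = 0.083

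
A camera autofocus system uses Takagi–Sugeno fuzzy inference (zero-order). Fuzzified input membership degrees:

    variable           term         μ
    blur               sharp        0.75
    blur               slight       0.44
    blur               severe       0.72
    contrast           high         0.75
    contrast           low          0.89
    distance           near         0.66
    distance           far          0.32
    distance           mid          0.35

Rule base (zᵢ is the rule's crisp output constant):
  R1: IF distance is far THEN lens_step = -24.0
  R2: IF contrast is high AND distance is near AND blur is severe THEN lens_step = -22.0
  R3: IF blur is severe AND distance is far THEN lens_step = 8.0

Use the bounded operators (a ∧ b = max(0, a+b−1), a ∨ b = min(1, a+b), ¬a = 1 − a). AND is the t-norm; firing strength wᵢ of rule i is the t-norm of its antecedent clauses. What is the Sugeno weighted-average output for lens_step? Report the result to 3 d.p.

-20.857

R1 (z=-24.0): far=0.32 → w = 0.32
R2 (z=-22.0): high=0.75, near=0.66, severe=0.72; AND[max(0, a+b−1)] → w = 0.13
R3 (z=8.0): severe=0.72, far=0.32; AND[max(0, a+b−1)] → w = 0.04
Weighted average = (0.32·-24.0 + 0.13·-22.0 + 0.04·8.0) / (0.32 + 0.13 + 0.04)
  = -10.2200 / 0.4900 = -20.857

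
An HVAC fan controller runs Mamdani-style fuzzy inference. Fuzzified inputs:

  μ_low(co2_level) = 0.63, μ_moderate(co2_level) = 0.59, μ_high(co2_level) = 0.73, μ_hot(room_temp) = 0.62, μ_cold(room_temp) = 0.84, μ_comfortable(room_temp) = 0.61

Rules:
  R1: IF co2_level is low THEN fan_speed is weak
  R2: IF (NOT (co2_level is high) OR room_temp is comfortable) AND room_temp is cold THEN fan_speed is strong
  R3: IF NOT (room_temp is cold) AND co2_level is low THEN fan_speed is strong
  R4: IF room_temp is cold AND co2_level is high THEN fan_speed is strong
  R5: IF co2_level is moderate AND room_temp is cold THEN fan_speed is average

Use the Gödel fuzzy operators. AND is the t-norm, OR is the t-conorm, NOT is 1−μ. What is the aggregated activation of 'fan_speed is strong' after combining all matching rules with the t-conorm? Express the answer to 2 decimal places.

0.73

R1: low=0.63 → w = 0.63
R2: (¬high=1−0.73=0.27 OR comfortable=0.61) = 0.61; AND[min(a, b)] with cold=0.84 → w = 0.61
R3: ¬cold=1−0.84=0.16, low=0.63; AND[min(a, b)] → w = 0.16
R4: cold=0.84, high=0.73; AND[min(a, b)] → w = 0.73
R5: moderate=0.59, cold=0.84; AND[min(a, b)] → w = 0.59
Rules with consequent 'strong': {R2, R3, R4} → strengths 0.61, 0.16, 0.73
Aggregate via t-conorm [max(a, b)]: 0.73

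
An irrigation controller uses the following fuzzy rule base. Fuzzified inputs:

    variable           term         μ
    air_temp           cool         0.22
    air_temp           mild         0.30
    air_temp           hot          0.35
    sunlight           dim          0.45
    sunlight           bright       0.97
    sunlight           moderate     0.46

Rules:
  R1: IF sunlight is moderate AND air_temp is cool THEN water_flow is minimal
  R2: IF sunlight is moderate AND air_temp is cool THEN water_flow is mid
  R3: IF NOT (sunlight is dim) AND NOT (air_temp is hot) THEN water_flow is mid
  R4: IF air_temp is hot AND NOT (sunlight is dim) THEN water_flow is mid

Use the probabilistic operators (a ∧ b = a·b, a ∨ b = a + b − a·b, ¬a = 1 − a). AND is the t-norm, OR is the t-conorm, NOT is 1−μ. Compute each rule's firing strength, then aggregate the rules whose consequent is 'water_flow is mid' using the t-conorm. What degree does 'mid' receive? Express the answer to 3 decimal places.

0.534

R1: moderate=0.46, cool=0.22; AND[a·b] → w = 0.1012
R2: moderate=0.46, cool=0.22; AND[a·b] → w = 0.1012
R3: ¬dim=1−0.45=0.55, ¬hot=1−0.35=0.65; AND[a·b] → w = 0.3575
R4: hot=0.35, ¬dim=1−0.45=0.55; AND[a·b] → w = 0.1925
Rules with consequent 'mid': {R2, R3, R4} → strengths 0.1012, 0.3575, 0.1925
Aggregate via t-conorm [a + b − a·b]: 0.5337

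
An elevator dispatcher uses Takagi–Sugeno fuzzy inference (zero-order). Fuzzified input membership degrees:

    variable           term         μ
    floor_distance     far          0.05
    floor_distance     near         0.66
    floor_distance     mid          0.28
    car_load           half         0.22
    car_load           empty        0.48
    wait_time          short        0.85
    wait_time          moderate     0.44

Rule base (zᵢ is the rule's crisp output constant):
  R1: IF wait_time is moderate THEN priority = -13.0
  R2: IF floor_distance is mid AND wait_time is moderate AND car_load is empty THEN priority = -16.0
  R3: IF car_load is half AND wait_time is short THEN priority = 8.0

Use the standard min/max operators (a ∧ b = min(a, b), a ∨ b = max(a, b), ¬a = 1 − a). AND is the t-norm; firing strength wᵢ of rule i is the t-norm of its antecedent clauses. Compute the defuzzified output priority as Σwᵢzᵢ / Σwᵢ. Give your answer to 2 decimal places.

R1 (z=-13.0): moderate=0.44 → w = 0.44
R2 (z=-16.0): mid=0.28, moderate=0.44, empty=0.48; AND[min(a, b)] → w = 0.28
R3 (z=8.0): half=0.22, short=0.85; AND[min(a, b)] → w = 0.22
Weighted average = (0.44·-13.0 + 0.28·-16.0 + 0.22·8.0) / (0.44 + 0.28 + 0.22)
  = -8.4400 / 0.9400 = -8.98

-8.98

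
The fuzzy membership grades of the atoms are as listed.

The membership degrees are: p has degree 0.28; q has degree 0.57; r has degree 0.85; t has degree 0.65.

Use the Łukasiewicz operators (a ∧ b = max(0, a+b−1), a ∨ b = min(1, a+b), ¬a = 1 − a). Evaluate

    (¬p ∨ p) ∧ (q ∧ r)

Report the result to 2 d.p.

0.42

¬p = 1 − 0.28 = 0.72
¬p ∨ p = min(1, a+b) on (0.72, 0.28) = 1.00
q ∧ r = max(0, a+b−1) on (0.57, 0.85) = 0.42
(¬p ∨ p) ∧ (q ∧ r) = max(0, a+b−1) on (1.00, 0.42) = 0.42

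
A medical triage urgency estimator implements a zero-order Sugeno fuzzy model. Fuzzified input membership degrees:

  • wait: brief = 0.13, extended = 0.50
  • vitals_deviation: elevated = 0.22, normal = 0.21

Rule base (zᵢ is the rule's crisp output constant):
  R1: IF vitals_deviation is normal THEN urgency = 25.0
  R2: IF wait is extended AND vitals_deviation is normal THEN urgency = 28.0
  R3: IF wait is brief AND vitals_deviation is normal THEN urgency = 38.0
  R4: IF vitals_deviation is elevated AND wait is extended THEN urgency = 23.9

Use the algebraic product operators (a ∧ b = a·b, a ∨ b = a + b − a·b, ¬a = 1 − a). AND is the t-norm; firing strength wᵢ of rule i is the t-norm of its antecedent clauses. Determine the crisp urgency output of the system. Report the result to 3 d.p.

R1 (z=25.0): normal=0.21 → w = 0.2100
R2 (z=28.0): extended=0.50, normal=0.21; AND[a·b] → w = 0.1050
R3 (z=38.0): brief=0.13, normal=0.21; AND[a·b] → w = 0.0273
R4 (z=23.9): elevated=0.22, extended=0.50; AND[a·b] → w = 0.1100
Weighted average = (0.2100·25.0 + 0.1050·28.0 + 0.0273·38.0 + 0.1100·23.9) / (0.2100 + 0.1050 + 0.0273 + 0.1100)
  = 11.8564 / 0.4523 = 26.214

26.214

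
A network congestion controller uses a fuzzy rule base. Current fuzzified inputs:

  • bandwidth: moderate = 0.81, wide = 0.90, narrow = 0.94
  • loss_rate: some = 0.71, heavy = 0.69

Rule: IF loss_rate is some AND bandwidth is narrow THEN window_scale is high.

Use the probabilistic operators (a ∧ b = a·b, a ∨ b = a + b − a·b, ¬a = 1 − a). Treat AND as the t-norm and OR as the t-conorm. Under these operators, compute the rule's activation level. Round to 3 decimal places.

firing strength: some=0.71, narrow=0.94; AND[a·b] → w = 0.6674

0.667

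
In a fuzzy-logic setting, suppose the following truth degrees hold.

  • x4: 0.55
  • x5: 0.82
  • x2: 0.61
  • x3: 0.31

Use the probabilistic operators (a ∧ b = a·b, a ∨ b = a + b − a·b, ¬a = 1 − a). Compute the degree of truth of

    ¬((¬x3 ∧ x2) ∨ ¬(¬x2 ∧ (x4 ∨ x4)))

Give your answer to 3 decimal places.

¬x3 = 1 − 0.3100 = 0.6900
¬x3 ∧ x2 = a·b on (0.6900, 0.6100) = 0.4209
¬x2 = 1 − 0.6100 = 0.3900
x4 ∨ x4 = a + b − a·b on (0.5500, 0.5500) = 0.7975
¬x2 ∧ (x4 ∨ x4) = a·b on (0.3900, 0.7975) = 0.3110
¬(¬x2 ∧ (x4 ∨ x4)) = 1 − 0.3110 = 0.6890
(¬x3 ∧ x2) ∨ ¬(¬x2 ∧ (x4 ∨ x4)) = a + b − a·b on (0.4209, 0.6890) = 0.8199
¬((¬x3 ∧ x2) ∨ ¬(¬x2 ∧ (x4 ∨ x4))) = 1 − 0.8199 = 0.1801

0.180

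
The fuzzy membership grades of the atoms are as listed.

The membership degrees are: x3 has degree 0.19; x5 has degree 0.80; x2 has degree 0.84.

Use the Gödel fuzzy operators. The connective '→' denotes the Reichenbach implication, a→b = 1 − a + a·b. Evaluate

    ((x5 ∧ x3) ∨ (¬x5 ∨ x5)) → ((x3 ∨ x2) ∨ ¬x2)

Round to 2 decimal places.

0.87

x5 ∧ x3 = min(a, b) on (0.80, 0.19) = 0.19
¬x5 = 1 − 0.80 = 0.20
¬x5 ∨ x5 = max(a, b) on (0.20, 0.80) = 0.80
(x5 ∧ x3) ∨ (¬x5 ∨ x5) = max(a, b) on (0.19, 0.80) = 0.80
x3 ∨ x2 = max(a, b) on (0.19, 0.84) = 0.84
¬x2 = 1 − 0.84 = 0.16
(x3 ∨ x2) ∨ ¬x2 = max(a, b) on (0.84, 0.16) = 0.84
((x5 ∧ x3) ∨ (¬x5 ∨ x5)) → ((x3 ∨ x2) ∨ ¬x2)  [Reichenbach: 1 − a + a·b] with a=0.80, b=0.84 → 0.87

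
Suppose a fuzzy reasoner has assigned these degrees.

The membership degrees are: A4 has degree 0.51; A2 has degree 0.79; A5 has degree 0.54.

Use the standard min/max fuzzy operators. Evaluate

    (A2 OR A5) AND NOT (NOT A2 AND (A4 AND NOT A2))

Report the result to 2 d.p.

0.79

A2 OR A5 = max(a, b) on (0.79, 0.54) = 0.79
NOT A2 = 1 − 0.79 = 0.21
NOT A2 = 1 − 0.79 = 0.21
A4 AND NOT A2 = min(a, b) on (0.51, 0.21) = 0.21
NOT A2 AND (A4 AND NOT A2) = min(a, b) on (0.21, 0.21) = 0.21
NOT (NOT A2 AND (A4 AND NOT A2)) = 1 − 0.21 = 0.79
(A2 OR A5) AND NOT (NOT A2 AND (A4 AND NOT A2)) = min(a, b) on (0.79, 0.79) = 0.79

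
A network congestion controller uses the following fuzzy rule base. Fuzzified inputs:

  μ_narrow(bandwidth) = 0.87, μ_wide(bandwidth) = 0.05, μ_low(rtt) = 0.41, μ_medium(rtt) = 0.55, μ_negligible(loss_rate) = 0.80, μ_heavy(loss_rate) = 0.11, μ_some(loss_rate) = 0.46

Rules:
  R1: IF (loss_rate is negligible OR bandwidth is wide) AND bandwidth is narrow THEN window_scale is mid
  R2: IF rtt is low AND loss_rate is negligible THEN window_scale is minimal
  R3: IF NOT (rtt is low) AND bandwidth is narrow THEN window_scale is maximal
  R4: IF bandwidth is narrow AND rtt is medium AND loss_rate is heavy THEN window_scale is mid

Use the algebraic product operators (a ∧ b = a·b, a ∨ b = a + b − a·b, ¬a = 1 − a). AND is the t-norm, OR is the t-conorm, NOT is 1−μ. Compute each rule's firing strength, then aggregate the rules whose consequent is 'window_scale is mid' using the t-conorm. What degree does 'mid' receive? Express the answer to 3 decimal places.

R1: (negligible=0.80 OR wide=0.05) = 0.8100; AND[a·b] with narrow=0.87 → w = 0.7047
R2: low=0.41, negligible=0.80; AND[a·b] → w = 0.3280
R3: ¬low=1−0.41=0.59, narrow=0.87; AND[a·b] → w = 0.5133
R4: narrow=0.87, medium=0.55, heavy=0.11; AND[a·b] → w = 0.0526
Rules with consequent 'mid': {R1, R4} → strengths 0.7047, 0.0526
Aggregate via t-conorm [a + b − a·b]: 0.7202

0.720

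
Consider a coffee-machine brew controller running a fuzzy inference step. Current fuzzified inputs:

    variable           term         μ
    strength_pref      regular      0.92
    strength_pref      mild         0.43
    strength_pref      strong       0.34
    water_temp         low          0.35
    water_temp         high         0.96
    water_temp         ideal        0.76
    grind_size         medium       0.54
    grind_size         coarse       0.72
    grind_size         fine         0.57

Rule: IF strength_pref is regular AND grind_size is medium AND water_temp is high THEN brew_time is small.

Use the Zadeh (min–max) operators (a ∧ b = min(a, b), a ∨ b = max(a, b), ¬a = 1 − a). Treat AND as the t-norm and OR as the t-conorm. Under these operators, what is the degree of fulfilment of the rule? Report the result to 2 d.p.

firing strength: regular=0.92, medium=0.54, high=0.96; AND[min(a, b)] → w = 0.54

0.54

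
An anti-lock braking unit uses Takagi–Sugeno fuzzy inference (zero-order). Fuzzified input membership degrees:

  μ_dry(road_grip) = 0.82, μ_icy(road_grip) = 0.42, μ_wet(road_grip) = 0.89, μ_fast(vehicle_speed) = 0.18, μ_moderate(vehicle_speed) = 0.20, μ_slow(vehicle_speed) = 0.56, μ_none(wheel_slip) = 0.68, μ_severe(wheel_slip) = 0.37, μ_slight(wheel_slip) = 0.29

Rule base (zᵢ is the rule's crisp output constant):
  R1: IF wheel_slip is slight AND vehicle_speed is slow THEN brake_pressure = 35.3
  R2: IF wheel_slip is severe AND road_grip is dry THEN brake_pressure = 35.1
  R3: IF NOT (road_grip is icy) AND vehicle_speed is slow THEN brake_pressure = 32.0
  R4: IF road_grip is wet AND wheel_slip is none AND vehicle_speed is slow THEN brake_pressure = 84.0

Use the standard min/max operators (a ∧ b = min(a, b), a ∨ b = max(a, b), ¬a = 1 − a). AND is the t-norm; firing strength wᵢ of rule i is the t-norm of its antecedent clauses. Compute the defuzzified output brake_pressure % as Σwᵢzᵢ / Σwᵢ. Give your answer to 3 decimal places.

49.542

R1 (z=35.3): slight=0.29, slow=0.56; AND[min(a, b)] → w = 0.29
R2 (z=35.1): severe=0.37, dry=0.82; AND[min(a, b)] → w = 0.37
R3 (z=32.0): ¬icy=1−0.42=0.58, slow=0.56; AND[min(a, b)] → w = 0.56
R4 (z=84.0): wet=0.89, none=0.68, slow=0.56; AND[min(a, b)] → w = 0.56
Weighted average = (0.29·35.3 + 0.37·35.1 + 0.56·32.0 + 0.56·84.0) / (0.29 + 0.37 + 0.56 + 0.56)
  = 88.1840 / 1.7800 = 49.542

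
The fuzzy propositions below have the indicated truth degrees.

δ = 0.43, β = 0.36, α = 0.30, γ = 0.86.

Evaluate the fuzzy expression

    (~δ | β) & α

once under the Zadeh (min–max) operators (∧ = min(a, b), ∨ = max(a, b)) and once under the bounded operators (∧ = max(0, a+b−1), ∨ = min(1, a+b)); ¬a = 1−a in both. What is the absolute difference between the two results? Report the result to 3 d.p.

Under Zadeh (min–max):
  ~δ = 1 − 0.43 = 0.57
  ~δ | β = max(a, b) on (0.57, 0.36) = 0.57
  (~δ | β) & α = min(a, b) on (0.57, 0.30) = 0.30
  → value = 0.3000
Under bounded:
  ~δ = 1 − 0.43 = 0.57
  ~δ | β = min(1, a+b) on (0.57, 0.36) = 0.93
  (~δ | β) & α = max(0, a+b−1) on (0.93, 0.30) = 0.23
  → value = 0.2300
|0.3000 − 0.2300| = 0.070

0.070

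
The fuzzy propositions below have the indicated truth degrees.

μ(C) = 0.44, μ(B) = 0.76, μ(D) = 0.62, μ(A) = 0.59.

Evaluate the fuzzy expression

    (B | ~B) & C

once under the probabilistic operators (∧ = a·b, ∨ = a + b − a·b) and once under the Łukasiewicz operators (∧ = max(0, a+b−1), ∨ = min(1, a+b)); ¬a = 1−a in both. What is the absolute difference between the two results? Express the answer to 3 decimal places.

Under probabilistic:
  ~B = 1 − 0.7600 = 0.2400
  B | ~B = a + b − a·b on (0.7600, 0.2400) = 0.8176
  (B | ~B) & C = a·b on (0.8176, 0.4400) = 0.3597
  → value = 0.3597
Under Łukasiewicz:
  ~B = 1 − 0.76 = 0.24
  B | ~B = min(1, a+b) on (0.76, 0.24) = 1.00
  (B | ~B) & C = max(0, a+b−1) on (1.00, 0.44) = 0.44
  → value = 0.4400
|0.3597 − 0.4400| = 0.080

0.080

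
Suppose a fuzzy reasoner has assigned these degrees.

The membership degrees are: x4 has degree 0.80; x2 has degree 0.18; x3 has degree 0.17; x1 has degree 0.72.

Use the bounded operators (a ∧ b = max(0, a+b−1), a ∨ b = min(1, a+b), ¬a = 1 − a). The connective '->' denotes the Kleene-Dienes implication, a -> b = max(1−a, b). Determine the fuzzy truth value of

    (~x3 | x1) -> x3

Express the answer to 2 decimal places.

0.17

~x3 = 1 − 0.17 = 0.83
~x3 | x1 = min(1, a+b) on (0.83, 0.72) = 1.00
(~x3 | x1) -> x3  [Kleene-Dienes: max(1−a, b)] with a=1.00, b=0.17 → 0.17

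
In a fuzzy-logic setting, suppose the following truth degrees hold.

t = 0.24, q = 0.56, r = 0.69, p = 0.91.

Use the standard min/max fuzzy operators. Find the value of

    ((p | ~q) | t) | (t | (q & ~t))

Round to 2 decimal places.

~q = 1 − 0.56 = 0.44
p | ~q = max(a, b) on (0.91, 0.44) = 0.91
(p | ~q) | t = max(a, b) on (0.91, 0.24) = 0.91
~t = 1 − 0.24 = 0.76
q & ~t = min(a, b) on (0.56, 0.76) = 0.56
t | (q & ~t) = max(a, b) on (0.24, 0.56) = 0.56
((p | ~q) | t) | (t | (q & ~t)) = max(a, b) on (0.91, 0.56) = 0.91

0.91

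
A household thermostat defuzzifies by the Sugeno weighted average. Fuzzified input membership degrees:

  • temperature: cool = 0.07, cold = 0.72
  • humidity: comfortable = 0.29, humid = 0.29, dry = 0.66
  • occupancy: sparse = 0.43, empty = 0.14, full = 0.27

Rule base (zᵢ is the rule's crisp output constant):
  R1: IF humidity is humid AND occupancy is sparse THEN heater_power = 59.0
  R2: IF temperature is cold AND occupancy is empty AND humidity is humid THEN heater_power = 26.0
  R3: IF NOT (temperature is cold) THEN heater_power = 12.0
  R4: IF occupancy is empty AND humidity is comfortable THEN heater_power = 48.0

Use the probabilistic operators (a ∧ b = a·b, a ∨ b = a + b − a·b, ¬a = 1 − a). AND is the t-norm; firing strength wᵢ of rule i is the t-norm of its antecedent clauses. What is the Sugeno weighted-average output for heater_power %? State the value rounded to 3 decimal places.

28.293

R1 (z=59.0): humid=0.29, sparse=0.43; AND[a·b] → w = 0.1247
R2 (z=26.0): cold=0.72, empty=0.14, humid=0.29; AND[a·b] → w = 0.0292
R3 (z=12.0): ¬cold=1−0.72=0.28 → w = 0.2800
R4 (z=48.0): empty=0.14, comfortable=0.29; AND[a·b] → w = 0.0406
Weighted average = (0.1247·59.0 + 0.0292·26.0 + 0.2800·12.0 + 0.0406·48.0) / (0.1247 + 0.0292 + 0.2800 + 0.0406)
  = 13.4261 / 0.4745 = 28.293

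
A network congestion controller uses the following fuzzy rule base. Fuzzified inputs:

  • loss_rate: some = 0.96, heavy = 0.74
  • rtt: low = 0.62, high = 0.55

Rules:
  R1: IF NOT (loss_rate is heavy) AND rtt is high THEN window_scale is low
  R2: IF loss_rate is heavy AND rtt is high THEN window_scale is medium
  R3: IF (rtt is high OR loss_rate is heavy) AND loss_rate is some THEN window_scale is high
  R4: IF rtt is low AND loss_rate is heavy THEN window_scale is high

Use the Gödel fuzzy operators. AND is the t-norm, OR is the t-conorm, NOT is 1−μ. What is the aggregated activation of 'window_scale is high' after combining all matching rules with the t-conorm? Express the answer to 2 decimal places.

0.74

R1: ¬heavy=1−0.74=0.26, high=0.55; AND[min(a, b)] → w = 0.26
R2: heavy=0.74, high=0.55; AND[min(a, b)] → w = 0.55
R3: (high=0.55 OR heavy=0.74) = 0.74; AND[min(a, b)] with some=0.96 → w = 0.74
R4: low=0.62, heavy=0.74; AND[min(a, b)] → w = 0.62
Rules with consequent 'high': {R3, R4} → strengths 0.74, 0.62
Aggregate via t-conorm [max(a, b)]: 0.74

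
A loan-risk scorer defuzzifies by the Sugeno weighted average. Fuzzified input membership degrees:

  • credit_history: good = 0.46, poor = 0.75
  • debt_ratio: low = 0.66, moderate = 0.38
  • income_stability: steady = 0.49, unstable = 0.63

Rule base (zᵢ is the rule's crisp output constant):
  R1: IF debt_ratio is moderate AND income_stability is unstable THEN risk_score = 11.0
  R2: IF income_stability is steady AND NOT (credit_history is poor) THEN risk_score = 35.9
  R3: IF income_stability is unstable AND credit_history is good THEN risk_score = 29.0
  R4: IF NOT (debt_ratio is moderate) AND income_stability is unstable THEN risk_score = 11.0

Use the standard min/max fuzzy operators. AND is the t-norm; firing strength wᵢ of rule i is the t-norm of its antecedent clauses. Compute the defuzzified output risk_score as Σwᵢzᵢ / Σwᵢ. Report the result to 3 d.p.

R1 (z=11.0): moderate=0.38, unstable=0.63; AND[min(a, b)] → w = 0.38
R2 (z=35.9): steady=0.49, ¬poor=1−0.75=0.25; AND[min(a, b)] → w = 0.25
R3 (z=29.0): unstable=0.63, good=0.46; AND[min(a, b)] → w = 0.46
R4 (z=11.0): ¬moderate=1−0.38=0.62, unstable=0.63; AND[min(a, b)] → w = 0.62
Weighted average = (0.38·11.0 + 0.25·35.9 + 0.46·29.0 + 0.62·11.0) / (0.38 + 0.25 + 0.46 + 0.62)
  = 33.3150 / 1.7100 = 19.482

19.482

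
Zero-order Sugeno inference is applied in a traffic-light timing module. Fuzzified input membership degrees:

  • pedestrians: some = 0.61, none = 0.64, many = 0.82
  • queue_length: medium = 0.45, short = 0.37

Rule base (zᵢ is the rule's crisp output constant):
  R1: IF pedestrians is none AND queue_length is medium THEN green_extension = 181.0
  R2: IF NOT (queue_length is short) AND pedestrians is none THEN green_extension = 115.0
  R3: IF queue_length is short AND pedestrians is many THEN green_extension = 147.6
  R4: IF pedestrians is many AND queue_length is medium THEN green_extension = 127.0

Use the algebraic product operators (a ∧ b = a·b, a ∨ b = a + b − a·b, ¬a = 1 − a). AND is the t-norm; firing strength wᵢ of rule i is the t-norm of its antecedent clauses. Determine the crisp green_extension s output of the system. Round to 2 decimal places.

R1 (z=181.0): none=0.64, medium=0.45; AND[a·b] → w = 0.2880
R2 (z=115.0): ¬short=1−0.37=0.63, none=0.64; AND[a·b] → w = 0.4032
R3 (z=147.6): short=0.37, many=0.82; AND[a·b] → w = 0.3034
R4 (z=127.0): many=0.82, medium=0.45; AND[a·b] → w = 0.3690
Weighted average = (0.2880·181.0 + 0.4032·115.0 + 0.3034·147.6 + 0.3690·127.0) / (0.2880 + 0.4032 + 0.3034 + 0.3690)
  = 190.1408 / 1.3636 = 139.44

139.44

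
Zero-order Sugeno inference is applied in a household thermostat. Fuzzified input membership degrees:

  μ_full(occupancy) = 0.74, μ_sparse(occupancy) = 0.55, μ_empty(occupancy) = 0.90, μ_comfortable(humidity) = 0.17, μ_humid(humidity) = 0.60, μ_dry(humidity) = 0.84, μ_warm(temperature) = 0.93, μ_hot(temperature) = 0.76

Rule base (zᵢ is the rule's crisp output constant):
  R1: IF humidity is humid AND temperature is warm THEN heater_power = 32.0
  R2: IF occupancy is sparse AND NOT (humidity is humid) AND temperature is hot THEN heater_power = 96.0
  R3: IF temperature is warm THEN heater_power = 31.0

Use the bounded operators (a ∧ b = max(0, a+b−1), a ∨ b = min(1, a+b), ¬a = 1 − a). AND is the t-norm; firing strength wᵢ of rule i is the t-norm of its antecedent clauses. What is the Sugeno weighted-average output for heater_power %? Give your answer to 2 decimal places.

R1 (z=32.0): humid=0.60, warm=0.93; AND[max(0, a+b−1)] → w = 0.53
R2 (z=96.0): sparse=0.55, ¬humid=1−0.60=0.40, hot=0.76; AND[max(0, a+b−1)] → w = 0.00
R3 (z=31.0): warm=0.93 → w = 0.93
Weighted average = (0.53·32.0 + 0.00·96.0 + 0.93·31.0) / (0.53 + 0.00 + 0.93)
  = 45.7900 / 1.4600 = 31.36

31.36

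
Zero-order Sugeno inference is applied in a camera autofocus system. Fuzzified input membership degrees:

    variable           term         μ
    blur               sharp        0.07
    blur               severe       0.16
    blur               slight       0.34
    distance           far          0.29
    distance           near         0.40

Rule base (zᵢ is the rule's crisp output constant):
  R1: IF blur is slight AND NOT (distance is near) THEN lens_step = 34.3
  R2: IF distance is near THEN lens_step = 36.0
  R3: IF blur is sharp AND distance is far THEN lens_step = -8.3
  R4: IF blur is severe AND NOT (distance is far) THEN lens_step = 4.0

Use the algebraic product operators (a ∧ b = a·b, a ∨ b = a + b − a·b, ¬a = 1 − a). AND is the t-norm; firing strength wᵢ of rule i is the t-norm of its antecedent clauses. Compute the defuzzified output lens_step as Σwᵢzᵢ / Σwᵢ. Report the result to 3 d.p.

29.385

R1 (z=34.3): slight=0.34, ¬near=1−0.40=0.60; AND[a·b] → w = 0.2040
R2 (z=36.0): near=0.40 → w = 0.4000
R3 (z=-8.3): sharp=0.07, far=0.29; AND[a·b] → w = 0.0203
R4 (z=4.0): severe=0.16, ¬far=1−0.29=0.71; AND[a·b] → w = 0.1136
Weighted average = (0.2040·34.3 + 0.4000·36.0 + 0.0203·-8.3 + 0.1136·4.0) / (0.2040 + 0.4000 + 0.0203 + 0.1136)
  = 21.6831 / 0.7379 = 29.385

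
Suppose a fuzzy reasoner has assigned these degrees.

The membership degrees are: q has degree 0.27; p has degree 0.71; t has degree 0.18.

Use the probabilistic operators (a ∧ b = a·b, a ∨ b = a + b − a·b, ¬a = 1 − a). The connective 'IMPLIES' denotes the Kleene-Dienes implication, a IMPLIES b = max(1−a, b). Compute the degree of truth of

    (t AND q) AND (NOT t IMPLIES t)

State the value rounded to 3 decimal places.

t AND q = a·b on (0.1800, 0.2700) = 0.0486
NOT t = 1 − 0.1800 = 0.8200
NOT t IMPLIES t  [Kleene-Dienes: max(1−a, b)] with a=0.8200, b=0.1800 → 0.1800
(t AND q) AND (NOT t IMPLIES t) = a·b on (0.0486, 0.1800) = 0.0087

0.009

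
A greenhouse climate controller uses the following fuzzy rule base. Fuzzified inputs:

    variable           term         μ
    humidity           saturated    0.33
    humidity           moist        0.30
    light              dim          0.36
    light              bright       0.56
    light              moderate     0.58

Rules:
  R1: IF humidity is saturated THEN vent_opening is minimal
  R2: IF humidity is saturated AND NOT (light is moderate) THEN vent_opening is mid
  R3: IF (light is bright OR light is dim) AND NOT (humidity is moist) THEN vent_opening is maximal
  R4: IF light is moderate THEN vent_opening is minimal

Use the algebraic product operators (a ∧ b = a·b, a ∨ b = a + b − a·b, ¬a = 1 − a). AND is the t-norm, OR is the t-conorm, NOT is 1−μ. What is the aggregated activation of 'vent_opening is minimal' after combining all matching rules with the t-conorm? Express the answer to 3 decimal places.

0.719

R1: saturated=0.33 → w = 0.3300
R2: saturated=0.33, ¬moderate=1−0.58=0.42; AND[a·b] → w = 0.1386
R3: (bright=0.56 OR dim=0.36) = 0.7184; AND[a·b] with ¬moist=1−0.30=0.70 → w = 0.5029
R4: moderate=0.58 → w = 0.5800
Rules with consequent 'minimal': {R1, R4} → strengths 0.3300, 0.5800
Aggregate via t-conorm [a + b − a·b]: 0.7186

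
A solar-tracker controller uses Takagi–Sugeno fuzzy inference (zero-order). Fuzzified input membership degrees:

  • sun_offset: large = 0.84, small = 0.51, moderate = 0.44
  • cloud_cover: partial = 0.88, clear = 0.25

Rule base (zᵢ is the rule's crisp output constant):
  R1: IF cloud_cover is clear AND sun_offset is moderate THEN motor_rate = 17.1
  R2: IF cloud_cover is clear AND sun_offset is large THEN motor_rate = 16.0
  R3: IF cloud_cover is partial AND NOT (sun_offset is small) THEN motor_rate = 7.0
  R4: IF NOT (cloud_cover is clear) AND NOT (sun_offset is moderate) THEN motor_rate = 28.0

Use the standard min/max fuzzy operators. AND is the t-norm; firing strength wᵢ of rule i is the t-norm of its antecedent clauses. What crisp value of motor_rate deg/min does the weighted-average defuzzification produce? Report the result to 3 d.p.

R1 (z=17.1): clear=0.25, moderate=0.44; AND[min(a, b)] → w = 0.25
R2 (z=16.0): clear=0.25, large=0.84; AND[min(a, b)] → w = 0.25
R3 (z=7.0): partial=0.88, ¬small=1−0.51=0.49; AND[min(a, b)] → w = 0.49
R4 (z=28.0): ¬clear=1−0.25=0.75, ¬moderate=1−0.44=0.56; AND[min(a, b)] → w = 0.56
Weighted average = (0.25·17.1 + 0.25·16.0 + 0.49·7.0 + 0.56·28.0) / (0.25 + 0.25 + 0.49 + 0.56)
  = 27.3850 / 1.5500 = 17.668

17.668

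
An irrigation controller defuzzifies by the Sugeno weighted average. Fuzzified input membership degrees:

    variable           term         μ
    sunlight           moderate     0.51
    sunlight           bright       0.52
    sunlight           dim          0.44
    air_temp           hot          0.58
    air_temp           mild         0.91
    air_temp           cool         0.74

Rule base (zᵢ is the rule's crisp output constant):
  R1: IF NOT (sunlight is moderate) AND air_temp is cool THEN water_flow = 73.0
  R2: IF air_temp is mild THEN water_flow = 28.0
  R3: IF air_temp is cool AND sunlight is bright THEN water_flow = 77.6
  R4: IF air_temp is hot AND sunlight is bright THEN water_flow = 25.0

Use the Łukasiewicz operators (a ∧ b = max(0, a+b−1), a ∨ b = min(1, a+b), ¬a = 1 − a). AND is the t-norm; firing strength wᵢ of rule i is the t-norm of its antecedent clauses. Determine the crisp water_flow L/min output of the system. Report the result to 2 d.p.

R1 (z=73.0): ¬moderate=1−0.51=0.49, cool=0.74; AND[max(0, a+b−1)] → w = 0.23
R2 (z=28.0): mild=0.91 → w = 0.91
R3 (z=77.6): cool=0.74, bright=0.52; AND[max(0, a+b−1)] → w = 0.26
R4 (z=25.0): hot=0.58, bright=0.52; AND[max(0, a+b−1)] → w = 0.10
Weighted average = (0.23·73.0 + 0.91·28.0 + 0.26·77.6 + 0.10·25.0) / (0.23 + 0.91 + 0.26 + 0.10)
  = 64.9460 / 1.5000 = 43.30

43.30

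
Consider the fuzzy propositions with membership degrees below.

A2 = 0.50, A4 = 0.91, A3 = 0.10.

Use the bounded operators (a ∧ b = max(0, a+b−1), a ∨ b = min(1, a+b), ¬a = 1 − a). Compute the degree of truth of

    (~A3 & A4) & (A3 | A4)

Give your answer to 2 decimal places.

0.81

~A3 = 1 − 0.10 = 0.90
~A3 & A4 = max(0, a+b−1) on (0.90, 0.91) = 0.81
A3 | A4 = min(1, a+b) on (0.10, 0.91) = 1.00
(~A3 & A4) & (A3 | A4) = max(0, a+b−1) on (0.81, 1.00) = 0.81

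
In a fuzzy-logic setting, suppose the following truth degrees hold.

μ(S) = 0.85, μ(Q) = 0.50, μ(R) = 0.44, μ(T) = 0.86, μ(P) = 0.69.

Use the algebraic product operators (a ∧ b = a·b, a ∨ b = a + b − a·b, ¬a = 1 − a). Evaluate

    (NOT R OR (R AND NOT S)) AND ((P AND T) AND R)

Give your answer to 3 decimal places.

NOT R = 1 − 0.4400 = 0.5600
NOT S = 1 − 0.8500 = 0.1500
R AND NOT S = a·b on (0.4400, 0.1500) = 0.0660
NOT R OR (R AND NOT S) = a + b − a·b on (0.5600, 0.0660) = 0.5890
P AND T = a·b on (0.6900, 0.8600) = 0.5934
(P AND T) AND R = a·b on (0.5934, 0.4400) = 0.2611
(NOT R OR (R AND NOT S)) AND ((P AND T) AND R) = a·b on (0.5890, 0.2611) = 0.1538

0.154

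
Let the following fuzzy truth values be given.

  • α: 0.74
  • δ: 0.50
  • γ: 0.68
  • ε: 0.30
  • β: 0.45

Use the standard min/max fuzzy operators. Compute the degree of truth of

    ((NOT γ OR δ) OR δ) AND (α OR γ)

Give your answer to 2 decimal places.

0.50

NOT γ = 1 − 0.68 = 0.32
NOT γ OR δ = max(a, b) on (0.32, 0.50) = 0.50
(NOT γ OR δ) OR δ = max(a, b) on (0.50, 0.50) = 0.50
α OR γ = max(a, b) on (0.74, 0.68) = 0.74
((NOT γ OR δ) OR δ) AND (α OR γ) = min(a, b) on (0.50, 0.74) = 0.50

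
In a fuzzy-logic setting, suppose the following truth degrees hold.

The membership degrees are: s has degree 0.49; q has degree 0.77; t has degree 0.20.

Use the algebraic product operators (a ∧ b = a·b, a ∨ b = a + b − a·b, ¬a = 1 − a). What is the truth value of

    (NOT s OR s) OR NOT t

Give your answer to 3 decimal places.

0.950

NOT s = 1 − 0.4900 = 0.5100
NOT s OR s = a + b − a·b on (0.5100, 0.4900) = 0.7501
NOT t = 1 − 0.2000 = 0.8000
(NOT s OR s) OR NOT t = a + b − a·b on (0.7501, 0.8000) = 0.9500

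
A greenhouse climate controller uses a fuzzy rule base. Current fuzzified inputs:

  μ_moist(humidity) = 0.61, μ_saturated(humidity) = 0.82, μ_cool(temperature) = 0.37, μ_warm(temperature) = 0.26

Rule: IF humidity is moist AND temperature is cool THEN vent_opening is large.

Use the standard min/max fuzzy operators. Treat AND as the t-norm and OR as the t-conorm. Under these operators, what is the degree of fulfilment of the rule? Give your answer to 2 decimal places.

firing strength: moist=0.61, cool=0.37; AND[min(a, b)] → w = 0.37

0.37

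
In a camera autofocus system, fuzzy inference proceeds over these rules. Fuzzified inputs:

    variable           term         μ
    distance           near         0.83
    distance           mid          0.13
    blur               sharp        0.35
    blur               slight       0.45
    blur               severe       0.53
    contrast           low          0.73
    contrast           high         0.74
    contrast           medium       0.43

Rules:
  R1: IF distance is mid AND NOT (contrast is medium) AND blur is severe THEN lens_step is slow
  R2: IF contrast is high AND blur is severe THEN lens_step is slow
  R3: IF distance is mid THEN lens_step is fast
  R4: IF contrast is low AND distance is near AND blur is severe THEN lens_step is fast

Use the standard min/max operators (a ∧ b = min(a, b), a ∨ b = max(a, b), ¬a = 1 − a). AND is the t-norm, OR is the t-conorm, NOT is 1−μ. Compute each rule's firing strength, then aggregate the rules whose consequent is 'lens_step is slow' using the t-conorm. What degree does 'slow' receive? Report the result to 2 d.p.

R1: mid=0.13, ¬medium=1−0.43=0.57, severe=0.53; AND[min(a, b)] → w = 0.13
R2: high=0.74, severe=0.53; AND[min(a, b)] → w = 0.53
R3: mid=0.13 → w = 0.13
R4: low=0.73, near=0.83, severe=0.53; AND[min(a, b)] → w = 0.53
Rules with consequent 'slow': {R1, R2} → strengths 0.13, 0.53
Aggregate via t-conorm [max(a, b)]: 0.53

0.53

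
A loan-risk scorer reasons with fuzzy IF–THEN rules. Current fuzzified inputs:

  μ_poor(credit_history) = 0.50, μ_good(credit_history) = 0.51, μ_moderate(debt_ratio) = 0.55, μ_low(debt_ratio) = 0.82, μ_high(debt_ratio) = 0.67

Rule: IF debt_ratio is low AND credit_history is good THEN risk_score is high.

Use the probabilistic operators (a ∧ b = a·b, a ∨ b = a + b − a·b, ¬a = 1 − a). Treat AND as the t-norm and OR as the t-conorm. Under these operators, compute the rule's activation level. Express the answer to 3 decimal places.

0.418

firing strength: low=0.82, good=0.51; AND[a·b] → w = 0.4182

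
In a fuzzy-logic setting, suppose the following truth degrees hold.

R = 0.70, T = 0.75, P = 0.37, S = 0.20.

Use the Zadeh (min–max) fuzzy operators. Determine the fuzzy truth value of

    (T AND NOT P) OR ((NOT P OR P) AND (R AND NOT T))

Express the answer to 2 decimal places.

0.63

NOT P = 1 − 0.37 = 0.63
T AND NOT P = min(a, b) on (0.75, 0.63) = 0.63
NOT P = 1 − 0.37 = 0.63
NOT P OR P = max(a, b) on (0.63, 0.37) = 0.63
NOT T = 1 − 0.75 = 0.25
R AND NOT T = min(a, b) on (0.70, 0.25) = 0.25
(NOT P OR P) AND (R AND NOT T) = min(a, b) on (0.63, 0.25) = 0.25
(T AND NOT P) OR ((NOT P OR P) AND (R AND NOT T)) = max(a, b) on (0.63, 0.25) = 0.63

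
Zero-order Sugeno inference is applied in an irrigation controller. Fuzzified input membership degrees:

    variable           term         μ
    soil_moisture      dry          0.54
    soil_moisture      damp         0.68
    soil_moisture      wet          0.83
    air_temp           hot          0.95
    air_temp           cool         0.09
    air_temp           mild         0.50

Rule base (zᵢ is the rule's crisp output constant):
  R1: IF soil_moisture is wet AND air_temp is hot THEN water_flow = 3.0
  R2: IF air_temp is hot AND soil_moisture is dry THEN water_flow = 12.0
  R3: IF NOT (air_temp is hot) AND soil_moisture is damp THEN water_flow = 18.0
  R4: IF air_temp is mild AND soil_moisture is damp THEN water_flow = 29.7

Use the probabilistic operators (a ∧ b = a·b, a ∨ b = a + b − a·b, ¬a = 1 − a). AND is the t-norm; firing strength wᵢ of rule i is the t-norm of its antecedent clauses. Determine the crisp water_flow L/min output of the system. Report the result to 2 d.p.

11.48

R1 (z=3.0): wet=0.83, hot=0.95; AND[a·b] → w = 0.7885
R2 (z=12.0): hot=0.95, dry=0.54; AND[a·b] → w = 0.5130
R3 (z=18.0): ¬hot=1−0.95=0.05, damp=0.68; AND[a·b] → w = 0.0340
R4 (z=29.7): mild=0.50, damp=0.68; AND[a·b] → w = 0.3400
Weighted average = (0.7885·3.0 + 0.5130·12.0 + 0.0340·18.0 + 0.3400·29.7) / (0.7885 + 0.5130 + 0.0340 + 0.3400)
  = 19.2315 / 1.6755 = 11.48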